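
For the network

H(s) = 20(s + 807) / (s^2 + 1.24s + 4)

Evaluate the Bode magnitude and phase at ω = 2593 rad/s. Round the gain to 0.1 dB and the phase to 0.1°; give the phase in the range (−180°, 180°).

At s = jω = j2593:
zero (s+807): 807 + j2593 → |·| = √(807²+2593²) = √7374898 ≈ 2715.7, ∠ = arctan(2593/807) ≈ 72.71°
quadratic: (j2593)² + 1.24·j2593 + 4 = -6723645 + j3215.32 → |·| ≈ 6.7236e+06, ∠ ≈ 179.97°
|H| = 20 · 2715.7 / 6.7236e+06 ≈ 0.0080781
Gain = 20 log₁₀(0.0080781) ≈ -41.85 dB
∠H = 72.71° − 179.97° = -107.26°

-41.9 dB, -107.3°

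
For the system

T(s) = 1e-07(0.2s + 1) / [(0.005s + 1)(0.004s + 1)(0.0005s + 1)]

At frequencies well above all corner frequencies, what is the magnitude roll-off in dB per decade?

-40 dB/decade

Each pole contributes −20 dB/decade at high frequency; each zero contributes +20 dB/decade.
Net: 1 zero(s) − 3 pole(s) → -40 dB/decade.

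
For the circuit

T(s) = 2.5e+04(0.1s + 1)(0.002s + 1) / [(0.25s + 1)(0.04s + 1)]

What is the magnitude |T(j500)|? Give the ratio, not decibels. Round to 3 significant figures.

At ω = 500 rad/s:
zero (1 + j500·0.1) = 1 + j50 → |·| ≈ 50.01, ∠ ≈ 88.85°
zero (1 + j500·0.002) = 1 + j1 → |·| ≈ 1.4142, ∠ ≈ 45.00°
pole (1 + j500·0.25) = 1 + j125 → |·| ≈ 125, ∠ ≈ 89.54°
pole (1 + j500·0.04) = 1 + j20 → |·| ≈ 20.025, ∠ ≈ 87.14°
|T| = 2.5e+04 · 50.01 · 1.4142 / (125 · 20.025) ≈ 706.36

706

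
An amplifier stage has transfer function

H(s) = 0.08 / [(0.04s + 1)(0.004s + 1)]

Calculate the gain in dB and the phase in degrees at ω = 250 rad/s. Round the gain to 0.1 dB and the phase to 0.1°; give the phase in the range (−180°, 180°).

At ω = 250 rad/s:
pole (1 + j250·0.04) = 1 + j10 → |·| ≈ 10.05, ∠ ≈ 84.29°
pole (1 + j250·0.004) = 1 + j1 → |·| ≈ 1.4142, ∠ ≈ 45.00°
|H| = 0.08 · 1 / (10.05 · 1.4142) ≈ 0.0056288
Gain = 20 log₁₀(0.0056288) ≈ -44.99 dB
∠H = (0°) − (84.29° + 45.00°) = -129.29°

-45.0 dB, -129.3°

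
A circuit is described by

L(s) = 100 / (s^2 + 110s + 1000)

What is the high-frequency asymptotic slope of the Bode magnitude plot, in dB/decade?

-40 dB/decade

Each pole contributes −20 dB/decade at high frequency; each zero contributes +20 dB/decade.
Net: 0 zero(s) − 2 pole(s) → -40 dB/decade.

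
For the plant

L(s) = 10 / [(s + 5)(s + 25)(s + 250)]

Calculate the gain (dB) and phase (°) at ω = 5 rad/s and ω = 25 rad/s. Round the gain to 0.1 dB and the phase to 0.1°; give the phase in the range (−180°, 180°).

At s = jω = j5:
pole (s+5): 5 + j5 → |·| = √(5²+5²) = √50 ≈ 7.0711, ∠ = arctan(5/5) ≈ 45.00°
pole (s+25): 25 + j5 → |·| = √(25²+5²) = √650 ≈ 25.495, ∠ = arctan(5/25) ≈ 11.31°
pole (s+250): 250 + j5 → |·| = √(250²+5²) = √62525 ≈ 250.05, ∠ = arctan(5/250) ≈ 1.15°
|L| = 10 / 45078 ≈ 0.00022184
Gain = 20 log₁₀(0.00022184) ≈ -73.08 dB
∠L = 0.00° − 57.46° = -57.46°

At s = jω = j25:
pole (s+5): 5 + j25 → |·| = √(5²+25²) = √650 ≈ 25.495, ∠ = arctan(25/5) ≈ 78.69°
pole (s+25): 25 + j25 → |·| = √(25²+25²) = √1250 ≈ 35.355, ∠ = arctan(25/25) ≈ 45.00°
pole (s+250): 250 + j25 → |·| = √(250²+25²) = √63125 ≈ 251.25, ∠ = arctan(25/250) ≈ 5.71°
|L| = 10 / 2.2647e+05 ≈ 4.4156e-05
Gain = 20 log₁₀(4.4156e-05) ≈ -87.10 dB
∠L = 0.00° − 129.40° = -129.40°

ω = 5: -73.1 dB, -57.5°; ω = 25: -87.1 dB, -129.4°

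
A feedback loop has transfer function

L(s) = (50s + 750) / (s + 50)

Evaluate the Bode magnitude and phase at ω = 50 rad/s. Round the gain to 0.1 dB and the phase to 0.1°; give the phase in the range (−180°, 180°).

Substitute s = j50:
Numerator: 50(j50) + 750 = 750 + j2500
Denominator: (j50) + 50 = 50 + j50
|N| = √(750² + 2500²) ≈ 2610.1, ∠N ≈ 73.30°
|D| = √(50² + 50²) ≈ 70.711, ∠D ≈ 45.00°
|L| = 2610.1 / 70.711 ≈ 36.912
Gain = 20 log₁₀(36.912) ≈ 31.34 dB
∠L = 73.30° − 45.00° = 28.30°

31.3 dB, 28.3°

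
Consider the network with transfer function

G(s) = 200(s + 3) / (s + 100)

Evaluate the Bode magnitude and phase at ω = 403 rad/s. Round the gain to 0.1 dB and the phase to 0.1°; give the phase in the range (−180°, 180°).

45.8 dB, 13.5°

At s = jω = j403:
zero (s+3): 3 + j403 → |·| = √(3²+403²) = √162418 ≈ 403.01, ∠ = arctan(403/3) ≈ 89.57°
pole (s+100): 100 + j403 → |·| = √(100²+403²) = √172409 ≈ 415.22, ∠ = arctan(403/100) ≈ 76.06°
|G| = 200 · 403.01 / 415.22 ≈ 194.12
Gain = 20 log₁₀(194.12) ≈ 45.76 dB
∠G = 89.57° − 76.06° = 13.51°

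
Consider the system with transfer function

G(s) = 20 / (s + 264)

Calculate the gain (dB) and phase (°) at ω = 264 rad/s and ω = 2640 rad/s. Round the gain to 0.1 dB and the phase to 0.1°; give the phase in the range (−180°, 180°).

ω = 264: -25.4 dB, -45.0°; ω = 2640: -42.5 dB, -84.3°

Substitute s = j264:
Numerator: 20 = 20 + j0
Denominator: (j264) + 264 = 264 + j264
|N| = √(20² + 0²) ≈ 20, ∠N ≈ 0.00°
|D| = √(264² + 264²) ≈ 373.35, ∠D ≈ 45.00°
|G| = 20 / 373.35 ≈ 0.053569
Gain = 20 log₁₀(0.053569) ≈ -25.42 dB
∠G = 0.00° − 45.00° = -45.00°

Substitute s = j2640:
Numerator: 20 = 20 + j0
Denominator: (j2640) + 264 = 264 + j2640
|N| = √(20² + 0²) ≈ 20, ∠N ≈ 0.00°
|D| = √(264² + 2640²) ≈ 2653.2, ∠D ≈ 84.29°
|G| = 20 / 2653.2 ≈ 0.0075381
Gain = 20 log₁₀(0.0075381) ≈ -42.45 dB
∠G = 0.00° − 84.29° = -84.29°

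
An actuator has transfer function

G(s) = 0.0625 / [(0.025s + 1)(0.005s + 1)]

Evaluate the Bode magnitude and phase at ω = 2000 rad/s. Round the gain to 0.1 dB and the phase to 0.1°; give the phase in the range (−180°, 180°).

At ω = 2000 rad/s:
pole (1 + j2000·0.025) = 1 + j50 → |·| ≈ 50.01, ∠ ≈ 88.85°
pole (1 + j2000·0.005) = 1 + j10 → |·| ≈ 10.05, ∠ ≈ 84.29°
|G| = 0.0625 · 1 / (50.01 · 10.05) ≈ 0.00012435
Gain = 20 log₁₀(0.00012435) ≈ -78.11 dB
∠G = (0°) − (88.85° + 84.29°) = -173.14°

-78.1 dB, -173.1°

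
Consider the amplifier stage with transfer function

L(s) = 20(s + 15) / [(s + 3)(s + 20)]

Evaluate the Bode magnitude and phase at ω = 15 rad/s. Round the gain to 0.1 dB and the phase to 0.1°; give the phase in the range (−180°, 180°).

0.9 dB, -70.6°

At s = jω = j15:
zero (s+15): 15 + j15 → |·| = √(15²+15²) = √450 ≈ 21.213, ∠ = arctan(15/15) ≈ 45.00°
pole (s+3): 3 + j15 → |·| = √(3²+15²) = √234 ≈ 15.297, ∠ = arctan(15/3) ≈ 78.69°
pole (s+20): 20 + j15 → |·| = √(20²+15²) = √625 ≈ 25, ∠ = arctan(15/20) ≈ 36.87°
|L| = 20 · 21.213 / 382.43 ≈ 1.1094
Gain = 20 log₁₀(1.1094) ≈ 0.90 dB
∠L = 45.00° − 115.56° = -70.56°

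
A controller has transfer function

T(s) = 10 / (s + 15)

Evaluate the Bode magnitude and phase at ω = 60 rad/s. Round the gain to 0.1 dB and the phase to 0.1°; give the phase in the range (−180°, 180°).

-15.8 dB, -76.0°

Substitute s = j60:
Numerator: 10 = 10 + j0
Denominator: (j60) + 15 = 15 + j60
|N| = √(10² + 0²) ≈ 10, ∠N ≈ 0.00°
|D| = √(15² + 60²) ≈ 61.847, ∠D ≈ 75.96°
|T| = 10 / 61.847 ≈ 0.16169
Gain = 20 log₁₀(0.16169) ≈ -15.83 dB
∠T = 0.00° − 75.96° = -75.96°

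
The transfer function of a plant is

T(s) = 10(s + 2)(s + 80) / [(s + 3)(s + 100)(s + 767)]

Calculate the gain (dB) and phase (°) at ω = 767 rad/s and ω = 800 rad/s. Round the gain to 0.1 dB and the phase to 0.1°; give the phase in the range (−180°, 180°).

ω = 767: -40.7 dB, -43.5°; ω = 800: -40.9 dB, -44.7°

At s = jω = j767:
zero (s+2): 2 + j767 → |·| = √(2²+767²) = √588293 ≈ 767, ∠ = arctan(767/2) ≈ 89.85°
zero (s+80): 80 + j767 → |·| = √(80²+767²) = √594689 ≈ 771.16, ∠ = arctan(767/80) ≈ 84.05°
pole (s+3): 3 + j767 → |·| = √(3²+767²) = √588298 ≈ 767.01, ∠ = arctan(767/3) ≈ 89.78°
pole (s+100): 100 + j767 → |·| = √(100²+767²) = √598289 ≈ 773.49, ∠ = arctan(767/100) ≈ 82.57°
pole (s+767): 767 + j767 → |·| = √(767²+767²) = √1176578 ≈ 1084.7, ∠ = arctan(767/767) ≈ 45.00°
|T| = 10 · 5.9148e+05 / 6.4352e+08 ≈ 0.0091913
Gain = 20 log₁₀(0.0091913) ≈ -40.73 dB
∠T = 173.90° − 217.35° = -43.45°

At s = jω = j800:
zero (s+2): 2 + j800 → |·| = √(2²+800²) = √640004 ≈ 800, ∠ = arctan(800/2) ≈ 89.86°
zero (s+80): 80 + j800 → |·| = √(80²+800²) = √646400 ≈ 803.99, ∠ = arctan(800/80) ≈ 84.29°
pole (s+3): 3 + j800 → |·| = √(3²+800²) = √640009 ≈ 800.01, ∠ = arctan(800/3) ≈ 89.79°
pole (s+100): 100 + j800 → |·| = √(100²+800²) = √650000 ≈ 806.23, ∠ = arctan(800/100) ≈ 82.87°
pole (s+767): 767 + j800 → |·| = √(767²+800²) = √1228289 ≈ 1108.3, ∠ = arctan(800/767) ≈ 46.21°
|T| = 10 · 6.4319e+05 / 7.1484e+08 ≈ 0.0089977
Gain = 20 log₁₀(0.0089977) ≈ -40.92 dB
∠T = 174.15° − 218.87° = -44.72°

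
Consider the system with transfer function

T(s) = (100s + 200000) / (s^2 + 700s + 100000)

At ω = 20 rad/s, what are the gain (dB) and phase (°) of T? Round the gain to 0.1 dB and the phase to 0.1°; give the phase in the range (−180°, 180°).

6.0 dB, -7.4°

Substitute s = j20:
Numerator: 100(j20) + 200000 = 200000 + j2000
Denominator: (j20)^2 + 700(j20) + 100000 = 99600 + j14000
|N| = √(200000² + 2000²) ≈ 2.0001e+05, ∠N ≈ 0.57°
|D| = √(99600² + 14000²) ≈ 1.0058e+05, ∠D ≈ 8.00°
|T| = 2.0001e+05 / 1.0058e+05 ≈ 1.9886
Gain = 20 log₁₀(1.9886) ≈ 5.97 dB
∠T = 0.57° − 8.00° = -7.43°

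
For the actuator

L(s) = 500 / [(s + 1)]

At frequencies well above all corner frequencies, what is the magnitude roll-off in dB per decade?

-20 dB/decade

Each pole contributes −20 dB/decade at high frequency; each zero contributes +20 dB/decade.
Net: 0 zero(s) − 1 pole(s) → -20 dB/decade.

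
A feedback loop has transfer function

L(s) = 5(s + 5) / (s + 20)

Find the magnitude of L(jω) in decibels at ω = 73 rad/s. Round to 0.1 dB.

13.7 dB

At s = jω = j73:
zero (s+5): 5 + j73 → |·| = √(5²+73²) = √5354 ≈ 73.171, ∠ = arctan(73/5) ≈ 86.08°
pole (s+20): 20 + j73 → |·| = √(20²+73²) = √5729 ≈ 75.69, ∠ = arctan(73/20) ≈ 74.68°
|L| = 5 · 73.171 / 75.69 ≈ 4.8336
Gain = 20 log₁₀(4.8336) ≈ 13.69 dB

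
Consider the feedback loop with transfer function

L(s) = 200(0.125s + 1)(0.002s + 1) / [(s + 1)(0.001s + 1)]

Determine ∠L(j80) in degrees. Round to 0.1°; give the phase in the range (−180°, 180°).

At ω = 80 rad/s:
zero (1 + j80·0.125) = 1 + j10 → |·| ≈ 10.05, ∠ ≈ 84.29°
zero (1 + j80·0.002) = 1 + j0.16 → |·| ≈ 1.0127, ∠ ≈ 9.09°
pole (1 + j80·1) = 1 + j80 → |·| ≈ 80.006, ∠ ≈ 89.28°
pole (1 + j80·0.001) = 1 + j0.08 → |·| ≈ 1.0032, ∠ ≈ 4.57°
∠L = (84.29° + 9.09°) − (89.28° + 4.57°) = -0.47°

-0.5°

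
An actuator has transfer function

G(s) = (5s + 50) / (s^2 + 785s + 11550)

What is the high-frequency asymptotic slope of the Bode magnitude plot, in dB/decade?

Each pole contributes −20 dB/decade at high frequency; each zero contributes +20 dB/decade.
Net: 1 zero(s) − 2 pole(s) → -20 dB/decade.

-20 dB/decade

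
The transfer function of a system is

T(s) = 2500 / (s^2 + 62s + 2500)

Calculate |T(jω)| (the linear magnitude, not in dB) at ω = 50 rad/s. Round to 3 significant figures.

At s = jω = j50:
quadratic: (j50)² + 62·j50 + 2500 = 0 + j3100 → |·| ≈ 3100, ∠ ≈ 90.00°
|T| = 2500 / 3100 ≈ 0.80645

0.806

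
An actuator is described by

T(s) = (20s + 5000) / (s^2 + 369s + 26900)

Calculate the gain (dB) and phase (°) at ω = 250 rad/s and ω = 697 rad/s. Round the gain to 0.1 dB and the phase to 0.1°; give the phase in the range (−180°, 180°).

Substitute s = j250:
Numerator: 20(j250) + 5000 = 5000 + j5000
Denominator: (j250)^2 + 369(j250) + 26900 = -35600 + j92250
|N| = √(5000² + 5000²) ≈ 7071.1, ∠N ≈ 45.00°
|D| = √(35600² + 92250²) ≈ 98881, ∠D ≈ 111.10°
|T| = 7071.1 / 98881 ≈ 0.071511
Gain = 20 log₁₀(0.071511) ≈ -22.91 dB
∠T = 45.00° − 111.10° = -66.10°

Substitute s = j697:
Numerator: 20(j697) + 5000 = 5000 + j13940
Denominator: (j697)^2 + 369(j697) + 26900 = -458909 + j257193
|N| = √(5000² + 13940²) ≈ 14810, ∠N ≈ 70.27°
|D| = √(458909² + 257193²) ≈ 5.2607e+05, ∠D ≈ 150.73°
|T| = 14810 / 5.2607e+05 ≈ 0.028152
Gain = 20 log₁₀(0.028152) ≈ -31.01 dB
∠T = 70.27° − 150.73° = -80.46°

ω = 250: -22.9 dB, -66.1°; ω = 697: -31.0 dB, -80.5°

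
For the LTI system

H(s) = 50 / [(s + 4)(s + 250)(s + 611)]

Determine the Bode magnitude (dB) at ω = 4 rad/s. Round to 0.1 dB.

-84.8 dB

At s = jω = j4:
pole (s+4): 4 + j4 → |·| = √(4²+4²) = √32 ≈ 5.6569, ∠ = arctan(4/4) ≈ 45.00°
pole (s+250): 250 + j4 → |·| = √(250²+4²) = √62516 ≈ 250.03, ∠ = arctan(4/250) ≈ 0.92°
pole (s+611): 611 + j4 → |·| = √(611²+4²) = √373337 ≈ 611.01, ∠ = arctan(4/611) ≈ 0.38°
|H| = 50 / 8.6421e+05 ≈ 5.7856e-05
Gain = 20 log₁₀(5.7856e-05) ≈ -84.75 dB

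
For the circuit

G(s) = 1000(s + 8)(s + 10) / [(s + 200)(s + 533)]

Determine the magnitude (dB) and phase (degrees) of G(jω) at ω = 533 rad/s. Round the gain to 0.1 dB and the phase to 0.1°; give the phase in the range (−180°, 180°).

At s = jω = j533:
zero (s+8): 8 + j533 → |·| = √(8²+533²) = √284153 ≈ 533.06, ∠ = arctan(533/8) ≈ 89.14°
zero (s+10): 10 + j533 → |·| = √(10²+533²) = √284189 ≈ 533.09, ∠ = arctan(533/10) ≈ 88.93°
pole (s+200): 200 + j533 → |·| = √(200²+533²) = √324089 ≈ 569.29, ∠ = arctan(533/200) ≈ 69.43°
pole (s+533): 533 + j533 → |·| = √(533²+533²) = √568178 ≈ 753.78, ∠ = arctan(533/533) ≈ 45.00°
|G| = 1000 · 2.8417e+05 / 4.2912e+05 ≈ 662.22
Gain = 20 log₁₀(662.22) ≈ 56.42 dB
∠G = 178.07° − 114.43° = 63.64°

56.4 dB, 63.6°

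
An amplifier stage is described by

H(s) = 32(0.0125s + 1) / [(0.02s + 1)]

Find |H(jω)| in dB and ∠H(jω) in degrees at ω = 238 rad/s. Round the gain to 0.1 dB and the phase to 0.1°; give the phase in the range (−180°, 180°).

At ω = 238 rad/s:
zero (1 + j238·0.0125) = 1 + j2.975 → |·| ≈ 3.1386, ∠ ≈ 71.42°
pole (1 + j238·0.02) = 1 + j4.76 → |·| ≈ 4.8639, ∠ ≈ 78.14°
|H| = 32 · 3.1386 / (4.8639) ≈ 20.649
Gain = 20 log₁₀(20.649) ≈ 26.30 dB
∠H = (71.42°) − (78.14°) = -6.72°

26.3 dB, -6.7°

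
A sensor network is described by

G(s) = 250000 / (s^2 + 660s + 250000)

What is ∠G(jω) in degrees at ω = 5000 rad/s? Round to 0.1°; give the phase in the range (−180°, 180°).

At s = jω = j5000:
quadratic: (j5000)² + 660·j5000 + 250000 = -24750000 + j3300000 → |·| ≈ 2.4969e+07, ∠ ≈ 172.41°
∠G = 0.00° − 172.41° = -172.41°

-172.4°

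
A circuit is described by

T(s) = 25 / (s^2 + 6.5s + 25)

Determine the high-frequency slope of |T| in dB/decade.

Each pole contributes −20 dB/decade at high frequency; each zero contributes +20 dB/decade.
Net: 0 zero(s) − 2 pole(s) → -40 dB/decade.

-40 dB/decade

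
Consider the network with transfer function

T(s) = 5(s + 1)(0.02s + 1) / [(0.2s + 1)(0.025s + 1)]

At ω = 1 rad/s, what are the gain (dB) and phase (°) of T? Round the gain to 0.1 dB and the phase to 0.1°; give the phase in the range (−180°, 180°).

16.8 dB, 33.4°

At ω = 1 rad/s:
zero (1 + j1·1) = 1 + j1 → |·| ≈ 1.4142, ∠ ≈ 45.00°
zero (1 + j1·0.02) = 1 + j0.02 → |·| ≈ 1.0002, ∠ ≈ 1.15°
pole (1 + j1·0.2) = 1 + j0.2 → |·| ≈ 1.0198, ∠ ≈ 11.31°
pole (1 + j1·0.025) = 1 + j0.025 → |·| ≈ 1.0003, ∠ ≈ 1.43°
|T| = 5 · 1.4142 · 1.0002 / (1.0198 · 1.0003) ≈ 6.933
Gain = 20 log₁₀(6.933) ≈ 16.82 dB
∠T = (45.00° + 1.15°) − (11.31° + 1.43°) = 33.41°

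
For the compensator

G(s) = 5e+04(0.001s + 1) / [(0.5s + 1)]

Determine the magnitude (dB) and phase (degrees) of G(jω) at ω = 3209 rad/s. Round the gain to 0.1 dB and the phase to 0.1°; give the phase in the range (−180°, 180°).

40.4 dB, -17.3°

At ω = 3209 rad/s:
zero (1 + j3209·0.001) = 1 + j3.209 → |·| ≈ 3.3612, ∠ ≈ 72.69°
pole (1 + j3209·0.5) = 1 + j1604.5 → |·| ≈ 1604.5, ∠ ≈ 89.96°
|G| = 5e+04 · 3.3612 / (1604.5) ≈ 104.74
Gain = 20 log₁₀(104.74) ≈ 40.40 dB
∠G = (72.69°) − (89.96°) = -17.27°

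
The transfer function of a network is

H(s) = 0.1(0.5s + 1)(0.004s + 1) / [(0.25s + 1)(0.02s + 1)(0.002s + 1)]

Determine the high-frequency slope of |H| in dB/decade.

Each pole contributes −20 dB/decade at high frequency; each zero contributes +20 dB/decade.
Net: 2 zero(s) − 3 pole(s) → -20 dB/decade.

-20 dB/decade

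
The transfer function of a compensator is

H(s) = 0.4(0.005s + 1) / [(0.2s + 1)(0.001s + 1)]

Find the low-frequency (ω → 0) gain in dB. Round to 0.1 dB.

H(0) = 0.4 · 1 / 1 = 0.4
20 log₁₀(0.4) ≈ -7.96 dB

-8.0 dB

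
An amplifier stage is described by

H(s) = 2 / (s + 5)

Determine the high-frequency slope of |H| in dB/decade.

Each pole contributes −20 dB/decade at high frequency; each zero contributes +20 dB/decade.
Net: 0 zero(s) − 1 pole(s) → -20 dB/decade.

-20 dB/decade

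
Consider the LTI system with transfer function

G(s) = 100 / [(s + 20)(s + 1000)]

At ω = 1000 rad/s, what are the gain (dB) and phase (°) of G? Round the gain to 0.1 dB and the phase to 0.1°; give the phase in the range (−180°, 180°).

At s = jω = j1000:
pole (s+20): 20 + j1000 → |·| = √(20²+1000²) = √1000400 ≈ 1000.2, ∠ = arctan(1000/20) ≈ 88.85°
pole (s+1000): 1000 + j1000 → |·| = √(1000²+1000²) = √2000000 ≈ 1414.2, ∠ = arctan(1000/1000) ≈ 45.00°
|G| = 100 / 1.4145e+06 ≈ 7.0696e-05
Gain = 20 log₁₀(7.0696e-05) ≈ -83.01 dB
∠G = 0.00° − 133.85° = -133.85°

-83.0 dB, -133.9°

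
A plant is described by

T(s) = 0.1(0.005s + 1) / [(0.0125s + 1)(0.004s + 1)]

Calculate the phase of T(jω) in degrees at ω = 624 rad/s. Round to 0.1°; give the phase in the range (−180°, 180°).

At ω = 624 rad/s:
zero (1 + j624·0.005) = 1 + j3.12 → |·| ≈ 3.2763, ∠ ≈ 72.23°
pole (1 + j624·0.0125) = 1 + j7.8 → |·| ≈ 7.8638, ∠ ≈ 82.69°
pole (1 + j624·0.004) = 1 + j2.496 → |·| ≈ 2.6889, ∠ ≈ 68.17°
∠T = (72.23°) − (82.69° + 68.17°) = -78.63°

-78.6°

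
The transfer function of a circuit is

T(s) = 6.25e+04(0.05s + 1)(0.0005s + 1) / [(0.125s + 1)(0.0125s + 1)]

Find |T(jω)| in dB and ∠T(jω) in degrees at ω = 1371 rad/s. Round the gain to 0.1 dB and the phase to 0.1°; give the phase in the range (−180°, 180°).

64.9 dB, -52.7°

At ω = 1371 rad/s:
zero (1 + j1371·0.05) = 1 + j68.55 → |·| ≈ 68.557, ∠ ≈ 89.16°
zero (1 + j1371·0.0005) = 1 + j0.6855 → |·| ≈ 1.2124, ∠ ≈ 34.43°
pole (1 + j1371·0.125) = 1 + j171.375 → |·| ≈ 171.38, ∠ ≈ 89.67°
pole (1 + j1371·0.0125) = 1 + j17.1375 → |·| ≈ 17.167, ∠ ≈ 86.66°
|T| = 6.25e+04 · 68.557 · 1.2124 / (171.38 · 17.167) ≈ 1765.7
Gain = 20 log₁₀(1765.7) ≈ 64.94 dB
∠T = (89.16° + 34.43°) − (89.67° + 86.66°) = -52.74°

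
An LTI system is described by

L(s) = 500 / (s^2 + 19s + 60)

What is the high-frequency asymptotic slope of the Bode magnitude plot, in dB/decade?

-40 dB/decade

Each pole contributes −20 dB/decade at high frequency; each zero contributes +20 dB/decade.
Net: 0 zero(s) − 2 pole(s) → -40 dB/decade.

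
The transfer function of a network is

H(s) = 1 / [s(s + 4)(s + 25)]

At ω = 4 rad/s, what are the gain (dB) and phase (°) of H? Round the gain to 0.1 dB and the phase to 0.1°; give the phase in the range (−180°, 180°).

At s = jω = j4:
pole (s+4): 4 + j4 → |·| = √(4²+4²) = √32 ≈ 5.6569, ∠ = arctan(4/4) ≈ 45.00°
pole (s+25): 25 + j4 → |·| = √(25²+4²) = √641 ≈ 25.318, ∠ = arctan(4/25) ≈ 9.09°
pole at origin: |s| = 4, ∠ = 90.00° (in denominator)
|H| = 1 / 572.89 ≈ 0.0017455
Gain = 20 log₁₀(0.0017455) ≈ -55.16 dB
∠H = 0.00° − 144.09° = -144.09°

-55.2 dB, -144.1°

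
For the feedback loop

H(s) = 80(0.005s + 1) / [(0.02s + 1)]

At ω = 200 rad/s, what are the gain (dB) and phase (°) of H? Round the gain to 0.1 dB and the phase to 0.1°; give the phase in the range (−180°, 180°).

At ω = 200 rad/s:
zero (1 + j200·0.005) = 1 + j1 → |·| ≈ 1.4142, ∠ ≈ 45.00°
pole (1 + j200·0.02) = 1 + j4 → |·| ≈ 4.1231, ∠ ≈ 75.96°
|H| = 80 · 1.4142 / (4.1231) ≈ 27.44
Gain = 20 log₁₀(27.44) ≈ 28.77 dB
∠H = (45.00°) − (75.96°) = -30.96°

28.8 dB, -31.0°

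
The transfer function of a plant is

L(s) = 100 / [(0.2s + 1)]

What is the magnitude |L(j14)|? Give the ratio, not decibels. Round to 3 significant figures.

33.6

At ω = 14 rad/s:
pole (1 + j14·0.2) = 1 + j2.8 → |·| ≈ 2.9732, ∠ ≈ 70.35°
|L| = 100 · 1 / (2.9732) ≈ 33.634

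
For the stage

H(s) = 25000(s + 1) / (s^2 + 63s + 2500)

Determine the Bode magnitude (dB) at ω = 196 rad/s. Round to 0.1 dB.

42.2 dB

At s = jω = j196:
zero (s+1): 1 + j196 → |·| = √(1²+196²) = √38417 ≈ 196, ∠ = arctan(196/1) ≈ 89.71°
quadratic: (j196)² + 63·j196 + 2500 = -35916 + j12348 → |·| ≈ 37979, ∠ ≈ 161.03°
|H| = 25000 · 196 / 37979 ≈ 129.02
Gain = 20 log₁₀(129.02) ≈ 42.21 dB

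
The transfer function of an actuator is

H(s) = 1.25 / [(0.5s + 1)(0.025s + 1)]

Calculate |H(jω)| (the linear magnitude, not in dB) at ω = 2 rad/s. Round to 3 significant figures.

0.883

At ω = 2 rad/s:
pole (1 + j2·0.5) = 1 + j1 → |·| ≈ 1.4142, ∠ ≈ 45.00°
pole (1 + j2·0.025) = 1 + j0.05 → |·| ≈ 1.0012, ∠ ≈ 2.86°
|H| = 1.25 · 1 / (1.4142 · 1.0012) ≈ 0.88283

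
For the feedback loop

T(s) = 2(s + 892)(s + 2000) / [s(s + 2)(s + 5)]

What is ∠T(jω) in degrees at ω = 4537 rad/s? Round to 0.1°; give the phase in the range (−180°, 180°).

-124.8°

At s = jω = j4537:
zero (s+892): 892 + j4537 → |·| = √(892²+4537²) = √21380033 ≈ 4623.9, ∠ = arctan(4537/892) ≈ 78.88°
zero (s+2000): 2000 + j4537 → |·| = √(2000²+4537²) = √24584369 ≈ 4958.3, ∠ = arctan(4537/2000) ≈ 66.21°
pole (s+2): 2 + j4537 → |·| = √(2²+4537²) = √20584373 ≈ 4537, ∠ = arctan(4537/2) ≈ 89.97°
pole (s+5): 5 + j4537 → |·| = √(5²+4537²) = √20584394 ≈ 4537, ∠ = arctan(4537/5) ≈ 89.94°
pole at origin: |s| = 4537, ∠ = 90.00° (in denominator)
∠T = 145.09° − 269.91° = -124.82°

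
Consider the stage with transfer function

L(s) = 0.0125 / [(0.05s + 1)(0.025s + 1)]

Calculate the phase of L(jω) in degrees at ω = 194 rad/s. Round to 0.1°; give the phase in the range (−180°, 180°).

At ω = 194 rad/s:
pole (1 + j194·0.05) = 1 + j9.7 → |·| ≈ 9.7514, ∠ ≈ 84.11°
pole (1 + j194·0.025) = 1 + j4.85 → |·| ≈ 4.952, ∠ ≈ 78.35°
∠L = (0°) − (84.11° + 78.35°) = -162.46°

-162.5°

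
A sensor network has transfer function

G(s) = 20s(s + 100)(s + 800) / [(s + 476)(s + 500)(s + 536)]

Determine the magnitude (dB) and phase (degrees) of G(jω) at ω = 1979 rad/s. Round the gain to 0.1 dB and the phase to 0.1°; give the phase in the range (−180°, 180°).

At s = jω = j1979:
zero (s+100): 100 + j1979 → |·| = √(100²+1979²) = √3926441 ≈ 1981.5, ∠ = arctan(1979/100) ≈ 87.11°
zero (s+800): 800 + j1979 → |·| = √(800²+1979²) = √4556441 ≈ 2134.6, ∠ = arctan(1979/800) ≈ 67.99°
zero at origin: s = j1979 → |·| = 1979, ∠ = 90.00°
pole (s+476): 476 + j1979 → |·| = √(476²+1979²) = √4143017 ≈ 2035.4, ∠ = arctan(1979/476) ≈ 76.48°
pole (s+500): 500 + j1979 → |·| = √(500²+1979²) = √4166441 ≈ 2041.2, ∠ = arctan(1979/500) ≈ 75.82°
pole (s+536): 536 + j1979 → |·| = √(536²+1979²) = √4203737 ≈ 2050.3, ∠ = arctan(1979/536) ≈ 74.85°
|G| = 20 · 8.3706e+09 / 8.5183e+09 ≈ 19.653
Gain = 20 log₁₀(19.653) ≈ 25.87 dB
∠G = 245.10° − 227.15° = 17.95°

25.9 dB, 18.0°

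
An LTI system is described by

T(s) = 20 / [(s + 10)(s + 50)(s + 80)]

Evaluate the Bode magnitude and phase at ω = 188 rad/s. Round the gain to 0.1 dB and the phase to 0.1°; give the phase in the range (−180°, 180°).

At s = jω = j188:
pole (s+10): 10 + j188 → |·| = √(10²+188²) = √35444 ≈ 188.27, ∠ = arctan(188/10) ≈ 86.96°
pole (s+50): 50 + j188 → |·| = √(50²+188²) = √37844 ≈ 194.54, ∠ = arctan(188/50) ≈ 75.11°
pole (s+80): 80 + j188 → |·| = √(80²+188²) = √41744 ≈ 204.31, ∠ = arctan(188/80) ≈ 66.95°
|T| = 20 / 7.4831e+06 ≈ 2.6727e-06
Gain = 20 log₁₀(2.6727e-06) ≈ -111.46 dB
∠T = 0.00° − 229.02° = -229.02° ≡ 130.98° (principal value)

-111.5 dB, 131.0°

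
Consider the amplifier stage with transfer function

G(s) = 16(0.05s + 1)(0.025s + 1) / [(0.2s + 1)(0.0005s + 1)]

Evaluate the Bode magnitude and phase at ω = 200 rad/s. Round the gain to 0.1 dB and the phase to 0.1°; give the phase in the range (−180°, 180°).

At ω = 200 rad/s:
zero (1 + j200·0.05) = 1 + j10 → |·| ≈ 10.05, ∠ ≈ 84.29°
zero (1 + j200·0.025) = 1 + j5 → |·| ≈ 5.099, ∠ ≈ 78.69°
pole (1 + j200·0.2) = 1 + j40 → |·| ≈ 40.012, ∠ ≈ 88.57°
pole (1 + j200·0.0005) = 1 + j0.1 → |·| ≈ 1.005, ∠ ≈ 5.71°
|G| = 16 · 10.05 · 5.099 / (40.012 · 1.005) ≈ 20.39
Gain = 20 log₁₀(20.39) ≈ 26.19 dB
∠G = (84.29° + 78.69°) − (88.57° + 5.71°) = 68.70°

26.2 dB, 68.7°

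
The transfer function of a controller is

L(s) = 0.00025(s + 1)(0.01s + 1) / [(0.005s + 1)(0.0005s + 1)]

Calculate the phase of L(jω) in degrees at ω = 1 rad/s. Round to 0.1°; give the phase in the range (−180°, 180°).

At ω = 1 rad/s:
zero (1 + j1·1) = 1 + j1 → |·| ≈ 1.4142, ∠ ≈ 45.00°
zero (1 + j1·0.01) = 1 + j0.01 → |·| ≈ 1, ∠ ≈ 0.57°
pole (1 + j1·0.005) = 1 + j0.005 → |·| ≈ 1, ∠ ≈ 0.29°
pole (1 + j1·0.0005) = 1 + j0.0005 → |·| ≈ 1, ∠ ≈ 0.03°
∠L = (45.00° + 0.57°) − (0.29° + 0.03°) = 45.25°

45.3°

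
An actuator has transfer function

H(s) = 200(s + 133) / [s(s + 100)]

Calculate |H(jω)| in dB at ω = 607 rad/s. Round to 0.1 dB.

At s = jω = j607:
zero (s+133): 133 + j607 → |·| = √(133²+607²) = √386138 ≈ 621.4, ∠ = arctan(607/133) ≈ 77.64°
pole (s+100): 100 + j607 → |·| = √(100²+607²) = √378449 ≈ 615.18, ∠ = arctan(607/100) ≈ 80.64°
pole at origin: |s| = 607, ∠ = 90.00° (in denominator)
|H| = 200 · 621.4 / 3.7341e+05 ≈ 0.33282
Gain = 20 log₁₀(0.33282) ≈ -9.56 dB

-9.6 dB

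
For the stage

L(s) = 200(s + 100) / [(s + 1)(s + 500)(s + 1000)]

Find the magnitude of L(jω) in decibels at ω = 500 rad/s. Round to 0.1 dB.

-71.8 dB

At s = jω = j500:
zero (s+100): 100 + j500 → |·| = √(100²+500²) = √260000 ≈ 509.9, ∠ = arctan(500/100) ≈ 78.69°
pole (s+1): 1 + j500 → |·| = √(1²+500²) = √250001 ≈ 500, ∠ = arctan(500/1) ≈ 89.89°
pole (s+500): 500 + j500 → |·| = √(500²+500²) = √500000 ≈ 707.11, ∠ = arctan(500/500) ≈ 45.00°
pole (s+1000): 1000 + j500 → |·| = √(1000²+500²) = √1250000 ≈ 1118, ∠ = arctan(500/1000) ≈ 26.57°
|L| = 200 · 509.9 / 3.9527e+08 ≈ 0.000258
Gain = 20 log₁₀(0.000258) ≈ -71.77 dB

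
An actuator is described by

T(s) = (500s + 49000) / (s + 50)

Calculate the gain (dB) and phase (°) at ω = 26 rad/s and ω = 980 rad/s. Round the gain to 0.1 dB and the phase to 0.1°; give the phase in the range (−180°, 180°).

Substitute s = j26:
Numerator: 500(j26) + 49000 = 49000 + j13000
Denominator: (j26) + 50 = 50 + j26
|N| = √(49000² + 13000²) ≈ 50695, ∠N ≈ 14.86°
|D| = √(50² + 26²) ≈ 56.356, ∠D ≈ 27.47°
|T| = 50695 / 56.356 ≈ 899.55
Gain = 20 log₁₀(899.55) ≈ 59.08 dB
∠T = 14.86° − 27.47° = -12.61°

Substitute s = j980:
Numerator: 500(j980) + 49000 = 49000 + j490000
Denominator: (j980) + 50 = 50 + j980
|N| = √(49000² + 490000²) ≈ 4.9244e+05, ∠N ≈ 84.29°
|D| = √(50² + 980²) ≈ 981.27, ∠D ≈ 87.08°
|T| = 4.9244e+05 / 981.27 ≈ 501.84
Gain = 20 log₁₀(501.84) ≈ 54.01 dB
∠T = 84.29° − 87.08° = -2.79°

ω = 26: 59.1 dB, -12.6°; ω = 980: 54.0 dB, -2.8°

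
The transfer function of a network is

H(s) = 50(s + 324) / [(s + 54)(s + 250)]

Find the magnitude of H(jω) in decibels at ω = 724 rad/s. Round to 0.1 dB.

At s = jω = j724:
zero (s+324): 324 + j724 → |·| = √(324²+724²) = √629152 ≈ 793.19, ∠ = arctan(724/324) ≈ 65.89°
pole (s+54): 54 + j724 → |·| = √(54²+724²) = √527092 ≈ 726.01, ∠ = arctan(724/54) ≈ 85.73°
pole (s+250): 250 + j724 → |·| = √(250²+724²) = √586676 ≈ 765.95, ∠ = arctan(724/250) ≈ 70.95°
|H| = 50 · 793.19 / 5.5609e+05 ≈ 0.071318
Gain = 20 log₁₀(0.071318) ≈ -22.94 dB

-22.9 dB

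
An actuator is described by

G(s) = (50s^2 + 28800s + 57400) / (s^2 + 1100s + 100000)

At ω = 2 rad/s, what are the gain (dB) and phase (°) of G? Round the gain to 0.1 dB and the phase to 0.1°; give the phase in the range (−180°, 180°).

Substitute s = j2:
Numerator: 50(j2)^2 + 28800(j2) + 57400 = 57200 + j57600
Denominator: (j2)^2 + 1100(j2) + 100000 = 99996 + j2200
|N| = √(57200² + 57600²) ≈ 81176, ∠N ≈ 45.20°
|D| = √(99996² + 2200²) ≈ 1.0002e+05, ∠D ≈ 1.26°
|G| = 81176 / 1.0002e+05 ≈ 0.8116
Gain = 20 log₁₀(0.8116) ≈ -1.81 dB
∠G = 45.20° − 1.26° = 43.94°

-1.8 dB, 43.9°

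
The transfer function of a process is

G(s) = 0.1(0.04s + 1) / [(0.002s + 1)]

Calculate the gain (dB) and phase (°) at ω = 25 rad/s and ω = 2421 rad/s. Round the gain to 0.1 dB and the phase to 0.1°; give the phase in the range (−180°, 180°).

At ω = 25 rad/s:
zero (1 + j25·0.04) = 1 + j1 → |·| ≈ 1.4142, ∠ ≈ 45.00°
pole (1 + j25·0.002) = 1 + j0.05 → |·| ≈ 1.0012, ∠ ≈ 2.86°
|G| = 0.1 · 1.4142 / (1.0012) ≈ 0.14125
Gain = 20 log₁₀(0.14125) ≈ -17.00 dB
∠G = (45.00°) − (2.86°) = 42.14°

At ω = 2421 rad/s:
zero (1 + j2421·0.04) = 1 + j96.84 → |·| ≈ 96.845, ∠ ≈ 89.41°
pole (1 + j2421·0.002) = 1 + j4.842 → |·| ≈ 4.9442, ∠ ≈ 78.33°
|G| = 0.1 · 96.845 / (4.9442) ≈ 1.9588
Gain = 20 log₁₀(1.9588) ≈ 5.84 dB
∠G = (89.41°) − (78.33°) = 11.08°

ω = 25: -17.0 dB, 42.1°; ω = 2421: 5.8 dB, 11.1°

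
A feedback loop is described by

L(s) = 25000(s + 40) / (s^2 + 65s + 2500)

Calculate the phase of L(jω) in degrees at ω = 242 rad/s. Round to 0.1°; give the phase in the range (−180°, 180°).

At s = jω = j242:
zero (s+40): 40 + j242 → |·| = √(40²+242²) = √60164 ≈ 245.28, ∠ = arctan(242/40) ≈ 80.61°
quadratic: (j242)² + 65·j242 + 2500 = -56064 + j15730 → |·| ≈ 58229, ∠ ≈ 164.33°
∠L = 80.61° − 164.33° = -83.72°

-83.7°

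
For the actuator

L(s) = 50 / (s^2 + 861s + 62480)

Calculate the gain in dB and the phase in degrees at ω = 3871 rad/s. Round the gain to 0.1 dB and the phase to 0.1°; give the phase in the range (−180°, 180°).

-109.7 dB, -167.4°

Substitute s = j3871:
Numerator: 50 = 50 + j0
Denominator: (j3871)^2 + 861(j3871) + 62480 = -14922161 + j3332931
|N| = √(50² + 0²) ≈ 50, ∠N ≈ 0.00°
|D| = √(14922161² + 3332931²) ≈ 1.529e+07, ∠D ≈ 167.41°
|L| = 50 / 1.529e+07 ≈ 3.2701e-06
Gain = 20 log₁₀(3.2701e-06) ≈ -109.71 dB
∠L = 0.00° − 167.41° = -167.41°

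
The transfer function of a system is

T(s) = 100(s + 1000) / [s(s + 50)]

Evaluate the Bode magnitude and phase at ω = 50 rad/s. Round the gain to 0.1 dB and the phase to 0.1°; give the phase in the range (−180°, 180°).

29.0 dB, -132.1°

At s = jω = j50:
zero (s+1000): 1000 + j50 → |·| = √(1000²+50²) = √1002500 ≈ 1001.2, ∠ = arctan(50/1000) ≈ 2.86°
pole (s+50): 50 + j50 → |·| = √(50²+50²) = √5000 ≈ 70.711, ∠ = arctan(50/50) ≈ 45.00°
pole at origin: |s| = 50, ∠ = 90.00° (in denominator)
|T| = 100 · 1001.2 / 3535.5 ≈ 28.318
Gain = 20 log₁₀(28.318) ≈ 29.04 dB
∠T = 2.86° − 135.00° = -132.14°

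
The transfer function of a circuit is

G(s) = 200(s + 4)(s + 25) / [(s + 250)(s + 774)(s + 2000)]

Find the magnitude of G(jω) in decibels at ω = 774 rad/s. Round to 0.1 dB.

At s = jω = j774:
zero (s+4): 4 + j774 → |·| = √(4²+774²) = √599092 ≈ 774.01, ∠ = arctan(774/4) ≈ 89.70°
zero (s+25): 25 + j774 → |·| = √(25²+774²) = √599701 ≈ 774.4, ∠ = arctan(774/25) ≈ 88.15°
pole (s+250): 250 + j774 → |·| = √(250²+774²) = √661576 ≈ 813.37, ∠ = arctan(774/250) ≈ 72.10°
pole (s+774): 774 + j774 → |·| = √(774²+774²) = √1198152 ≈ 1094.6, ∠ = arctan(774/774) ≈ 45.00°
pole (s+2000): 2000 + j774 → |·| = √(2000²+774²) = √4599076 ≈ 2144.5, ∠ = arctan(774/2000) ≈ 21.16°
|G| = 200 · 5.9939e+05 / 1.9093e+09 ≈ 0.062786
Gain = 20 log₁₀(0.062786) ≈ -24.04 dB

-24.0 dB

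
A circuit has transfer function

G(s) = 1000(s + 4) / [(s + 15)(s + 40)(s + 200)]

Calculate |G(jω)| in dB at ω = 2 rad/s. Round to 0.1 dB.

At s = jω = j2:
zero (s+4): 4 + j2 → |·| = √(4²+2²) = √20 ≈ 4.4721, ∠ = arctan(2/4) ≈ 26.57°
pole (s+15): 15 + j2 → |·| = √(15²+2²) = √229 ≈ 15.133, ∠ = arctan(2/15) ≈ 7.59°
pole (s+40): 40 + j2 → |·| = √(40²+2²) = √1604 ≈ 40.05, ∠ = arctan(2/40) ≈ 2.86°
pole (s+200): 200 + j2 → |·| = √(200²+2²) = √40004 ≈ 200.01, ∠ = arctan(2/200) ≈ 0.57°
|G| = 1000 · 4.4721 / 1.2122e+05 ≈ 0.036892
Gain = 20 log₁₀(0.036892) ≈ -28.66 dB

-28.7 dB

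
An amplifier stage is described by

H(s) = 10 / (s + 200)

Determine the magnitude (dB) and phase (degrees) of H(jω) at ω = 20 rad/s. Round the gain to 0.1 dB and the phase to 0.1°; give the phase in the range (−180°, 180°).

-26.1 dB, -5.7°

Substitute s = j20:
Numerator: 10 = 10 + j0
Denominator: (j20) + 200 = 200 + j20
|N| = √(10² + 0²) ≈ 10, ∠N ≈ 0.00°
|D| = √(200² + 20²) ≈ 201, ∠D ≈ 5.71°
|H| = 10 / 201 ≈ 0.049751
Gain = 20 log₁₀(0.049751) ≈ -26.06 dB
∠H = 0.00° − 5.71° = -5.71°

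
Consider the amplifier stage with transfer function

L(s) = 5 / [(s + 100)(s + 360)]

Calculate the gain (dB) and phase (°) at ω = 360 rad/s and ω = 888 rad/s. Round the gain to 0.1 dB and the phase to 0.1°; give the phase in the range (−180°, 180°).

ω = 360: -91.6 dB, -119.5°; ω = 888: -104.7 dB, -151.5°

At s = jω = j360:
pole (s+100): 100 + j360 → |·| = √(100²+360²) = √139600 ≈ 373.63, ∠ = arctan(360/100) ≈ 74.48°
pole (s+360): 360 + j360 → |·| = √(360²+360²) = √259200 ≈ 509.12, ∠ = arctan(360/360) ≈ 45.00°
|L| = 5 / 1.9022e+05 ≈ 2.6285e-05
Gain = 20 log₁₀(2.6285e-05) ≈ -91.61 dB
∠L = 0.00° − 119.48° = -119.48°

At s = jω = j888:
pole (s+100): 100 + j888 → |·| = √(100²+888²) = √798544 ≈ 893.61, ∠ = arctan(888/100) ≈ 83.57°
pole (s+360): 360 + j888 → |·| = √(360²+888²) = √918144 ≈ 958.2, ∠ = arctan(888/360) ≈ 67.93°
|L| = 5 / 8.5626e+05 ≈ 5.8393e-06
Gain = 20 log₁₀(5.8393e-06) ≈ -104.67 dB
∠L = 0.00° − 151.50° = -151.50°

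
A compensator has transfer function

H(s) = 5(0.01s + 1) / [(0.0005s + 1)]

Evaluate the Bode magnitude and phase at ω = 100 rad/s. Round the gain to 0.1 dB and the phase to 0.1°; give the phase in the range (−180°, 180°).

17.0 dB, 42.1°

At ω = 100 rad/s:
zero (1 + j100·0.01) = 1 + j1 → |·| ≈ 1.4142, ∠ ≈ 45.00°
pole (1 + j100·0.0005) = 1 + j0.05 → |·| ≈ 1.0012, ∠ ≈ 2.86°
|H| = 5 · 1.4142 / (1.0012) ≈ 7.0625
Gain = 20 log₁₀(7.0625) ≈ 16.98 dB
∠H = (45.00°) − (2.86°) = 42.14°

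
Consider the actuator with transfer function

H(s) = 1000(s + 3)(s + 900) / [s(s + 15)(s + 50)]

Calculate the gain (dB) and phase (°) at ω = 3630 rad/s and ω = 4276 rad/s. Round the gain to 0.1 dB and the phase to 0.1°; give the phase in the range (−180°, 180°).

At s = jω = j3630:
zero (s+3): 3 + j3630 → |·| = √(3²+3630²) = √13176909 ≈ 3630, ∠ = arctan(3630/3) ≈ 89.95°
zero (s+900): 900 + j3630 → |·| = √(900²+3630²) = √13986900 ≈ 3739.9, ∠ = arctan(3630/900) ≈ 76.08°
pole (s+15): 15 + j3630 → |·| = √(15²+3630²) = √13177125 ≈ 3630, ∠ = arctan(3630/15) ≈ 89.76°
pole (s+50): 50 + j3630 → |·| = √(50²+3630²) = √13179400 ≈ 3630.3, ∠ = arctan(3630/50) ≈ 89.21°
pole at origin: |s| = 3630, ∠ = 90.00° (in denominator)
|H| = 1000 · 1.3576e+07 / 4.7836e+10 ≈ 0.2838
Gain = 20 log₁₀(0.2838) ≈ -10.94 dB
∠H = 166.03° − 268.97° = -102.94°

At s = jω = j4276:
zero (s+3): 3 + j4276 → |·| = √(3²+4276²) = √18284185 ≈ 4276, ∠ = arctan(4276/3) ≈ 89.96°
zero (s+900): 900 + j4276 → |·| = √(900²+4276²) = √19094176 ≈ 4369.7, ∠ = arctan(4276/900) ≈ 78.11°
pole (s+15): 15 + j4276 → |·| = √(15²+4276²) = √18284401 ≈ 4276, ∠ = arctan(4276/15) ≈ 89.80°
pole (s+50): 50 + j4276 → |·| = √(50²+4276²) = √18286676 ≈ 4276.3, ∠ = arctan(4276/50) ≈ 89.33°
pole at origin: |s| = 4276, ∠ = 90.00° (in denominator)
|H| = 1000 · 1.8685e+07 / 7.8189e+10 ≈ 0.23897
Gain = 20 log₁₀(0.23897) ≈ -12.43 dB
∠H = 168.07° − 269.13° = -101.06°

ω = 3630: -10.9 dB, -102.9°; ω = 4276: -12.4 dB, -101.1°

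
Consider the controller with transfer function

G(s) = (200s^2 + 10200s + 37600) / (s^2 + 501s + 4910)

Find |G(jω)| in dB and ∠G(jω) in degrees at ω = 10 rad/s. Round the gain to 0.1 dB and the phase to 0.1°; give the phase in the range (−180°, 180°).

23.5 dB, 34.0°

Substitute s = j10:
Numerator: 200(j10)^2 + 10200(j10) + 37600 = 17600 + j102000
Denominator: (j10)^2 + 501(j10) + 4910 = 4810 + j5010
|N| = √(17600² + 102000²) ≈ 1.0351e+05, ∠N ≈ 80.21°
|D| = √(4810² + 5010²) ≈ 6945.2, ∠D ≈ 46.17°
|G| = 1.0351e+05 / 6945.2 ≈ 14.904
Gain = 20 log₁₀(14.904) ≈ 23.47 dB
∠G = 80.21° − 46.17° = 34.04°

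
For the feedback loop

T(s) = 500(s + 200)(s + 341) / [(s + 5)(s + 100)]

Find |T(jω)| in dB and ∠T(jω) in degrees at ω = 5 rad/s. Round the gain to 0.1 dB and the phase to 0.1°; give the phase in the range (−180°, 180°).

At s = jω = j5:
zero (s+200): 200 + j5 → |·| = √(200²+5²) = √40025 ≈ 200.06, ∠ = arctan(5/200) ≈ 1.43°
zero (s+341): 341 + j5 → |·| = √(341²+5²) = √116306 ≈ 341.04, ∠ = arctan(5/341) ≈ 0.84°
pole (s+5): 5 + j5 → |·| = √(5²+5²) = √50 ≈ 7.0711, ∠ = arctan(5/5) ≈ 45.00°
pole (s+100): 100 + j5 → |·| = √(100²+5²) = √10025 ≈ 100.12, ∠ = arctan(5/100) ≈ 2.86°
|T| = 500 · 68228 / 707.96 ≈ 48186
Gain = 20 log₁₀(48186) ≈ 93.66 dB
∠T = 2.27° − 47.86° = -45.59°

93.7 dB, -45.6°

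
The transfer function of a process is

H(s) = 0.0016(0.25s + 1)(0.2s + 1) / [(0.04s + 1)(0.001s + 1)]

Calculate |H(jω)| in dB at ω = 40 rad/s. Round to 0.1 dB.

At ω = 40 rad/s:
zero (1 + j40·0.25) = 1 + j10 → |·| ≈ 10.05, ∠ ≈ 84.29°
zero (1 + j40·0.2) = 1 + j8 → |·| ≈ 8.0623, ∠ ≈ 82.87°
pole (1 + j40·0.04) = 1 + j1.6 → |·| ≈ 1.8868, ∠ ≈ 57.99°
pole (1 + j40·0.001) = 1 + j0.04 → |·| ≈ 1.0008, ∠ ≈ 2.29°
|H| = 0.0016 · 10.05 · 8.0623 / (1.8868 · 1.0008) ≈ 0.068655
Gain = 20 log₁₀(0.068655) ≈ -23.27 dB

-23.3 dB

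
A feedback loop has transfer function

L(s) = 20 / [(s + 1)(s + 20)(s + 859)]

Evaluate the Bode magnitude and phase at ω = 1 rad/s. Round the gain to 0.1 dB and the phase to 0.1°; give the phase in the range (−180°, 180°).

At s = jω = j1:
pole (s+1): 1 + j1 → |·| = √(1²+1²) = √2 ≈ 1.4142, ∠ = arctan(1/1) ≈ 45.00°
pole (s+20): 20 + j1 → |·| = √(20²+1²) = √401 ≈ 20.025, ∠ = arctan(1/20) ≈ 2.86°
pole (s+859): 859 + j1 → |·| = √(859²+1²) = √737882 ≈ 859, ∠ = arctan(1/859) ≈ 0.07°
|L| = 20 / 24326 ≈ 0.00082217
Gain = 20 log₁₀(0.00082217) ≈ -61.70 dB
∠L = 0.00° − 47.93° = -47.93°

-61.7 dB, -47.9°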